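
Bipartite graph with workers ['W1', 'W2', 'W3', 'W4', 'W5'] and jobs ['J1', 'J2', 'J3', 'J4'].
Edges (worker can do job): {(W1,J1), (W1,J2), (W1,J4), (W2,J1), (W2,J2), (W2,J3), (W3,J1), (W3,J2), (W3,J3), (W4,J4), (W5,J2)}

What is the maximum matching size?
Maximum matching size = 4

Maximum matching: {(W1,J1), (W2,J3), (W3,J2), (W4,J4)}
Size: 4

This assigns 4 workers to 4 distinct jobs.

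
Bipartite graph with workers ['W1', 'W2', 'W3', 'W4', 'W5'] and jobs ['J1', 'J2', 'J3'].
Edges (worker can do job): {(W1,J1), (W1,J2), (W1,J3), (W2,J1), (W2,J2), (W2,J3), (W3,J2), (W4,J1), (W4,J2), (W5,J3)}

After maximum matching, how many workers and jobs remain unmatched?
Unmatched: 2 workers, 0 jobs

Maximum matching size: 3
Workers: 5 total, 3 matched, 2 unmatched
Jobs: 3 total, 3 matched, 0 unmatched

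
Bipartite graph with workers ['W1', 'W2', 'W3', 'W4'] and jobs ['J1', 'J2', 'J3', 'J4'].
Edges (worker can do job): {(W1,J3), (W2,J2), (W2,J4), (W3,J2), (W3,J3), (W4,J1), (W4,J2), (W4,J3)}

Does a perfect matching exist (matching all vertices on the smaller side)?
Yes, perfect matching exists (size 4)

Perfect matching: {(W1,J3), (W2,J4), (W3,J2), (W4,J1)}
All 4 vertices on the smaller side are matched.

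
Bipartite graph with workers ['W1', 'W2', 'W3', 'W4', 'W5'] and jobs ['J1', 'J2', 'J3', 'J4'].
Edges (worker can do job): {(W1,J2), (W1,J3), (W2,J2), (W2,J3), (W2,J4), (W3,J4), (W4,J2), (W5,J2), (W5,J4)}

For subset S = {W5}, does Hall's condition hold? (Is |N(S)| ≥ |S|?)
Yes: |N(S)| = 2, |S| = 1

Subset S = {W5}
Neighbors N(S) = {J2, J4}

|N(S)| = 2, |S| = 1
Hall's condition: |N(S)| ≥ |S| is satisfied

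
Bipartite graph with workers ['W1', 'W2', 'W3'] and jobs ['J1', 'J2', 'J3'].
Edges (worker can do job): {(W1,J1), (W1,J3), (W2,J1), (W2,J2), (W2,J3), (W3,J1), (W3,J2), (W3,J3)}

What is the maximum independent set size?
Maximum independent set = 3

By König's theorem:
- Min vertex cover = Max matching = 3
- Max independent set = Total vertices - Min vertex cover
- Max independent set = 6 - 3 = 3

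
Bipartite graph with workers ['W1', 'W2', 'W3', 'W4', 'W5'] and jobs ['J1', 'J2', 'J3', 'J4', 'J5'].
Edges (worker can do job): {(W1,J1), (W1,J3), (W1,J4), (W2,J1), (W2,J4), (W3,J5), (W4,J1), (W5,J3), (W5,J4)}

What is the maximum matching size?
Maximum matching size = 4

Maximum matching: {(W1,J4), (W3,J5), (W4,J1), (W5,J3)}
Size: 4

This assigns 4 workers to 4 distinct jobs.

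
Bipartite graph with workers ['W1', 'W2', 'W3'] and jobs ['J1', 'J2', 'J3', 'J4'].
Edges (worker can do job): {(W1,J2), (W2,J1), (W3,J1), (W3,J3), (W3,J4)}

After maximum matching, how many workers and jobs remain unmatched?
Unmatched: 0 workers, 1 jobs

Maximum matching size: 3
Workers: 3 total, 3 matched, 0 unmatched
Jobs: 4 total, 3 matched, 1 unmatched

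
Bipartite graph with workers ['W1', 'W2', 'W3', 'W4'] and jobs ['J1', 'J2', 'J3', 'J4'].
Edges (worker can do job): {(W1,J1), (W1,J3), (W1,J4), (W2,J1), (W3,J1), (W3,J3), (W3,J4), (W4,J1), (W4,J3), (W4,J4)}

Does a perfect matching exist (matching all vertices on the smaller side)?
No, maximum matching has size 3 < 4

Maximum matching has size 3, need 4 for perfect matching.
Unmatched workers: ['W2']
Unmatched jobs: ['J2']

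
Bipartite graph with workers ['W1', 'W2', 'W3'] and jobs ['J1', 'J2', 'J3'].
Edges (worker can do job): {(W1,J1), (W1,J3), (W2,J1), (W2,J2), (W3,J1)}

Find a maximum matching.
Matching: {(W1,J3), (W2,J2), (W3,J1)}

Maximum matching (size 3):
  W1 → J3
  W2 → J2
  W3 → J1

Each worker is assigned to at most one job, and each job to at most one worker.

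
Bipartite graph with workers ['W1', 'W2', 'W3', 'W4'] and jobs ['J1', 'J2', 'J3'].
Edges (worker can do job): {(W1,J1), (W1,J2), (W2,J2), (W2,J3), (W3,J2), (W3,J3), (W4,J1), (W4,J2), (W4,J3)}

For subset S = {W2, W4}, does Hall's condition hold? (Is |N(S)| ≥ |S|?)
Yes: |N(S)| = 3, |S| = 2

Subset S = {W2, W4}
Neighbors N(S) = {J1, J2, J3}

|N(S)| = 3, |S| = 2
Hall's condition: |N(S)| ≥ |S| is satisfied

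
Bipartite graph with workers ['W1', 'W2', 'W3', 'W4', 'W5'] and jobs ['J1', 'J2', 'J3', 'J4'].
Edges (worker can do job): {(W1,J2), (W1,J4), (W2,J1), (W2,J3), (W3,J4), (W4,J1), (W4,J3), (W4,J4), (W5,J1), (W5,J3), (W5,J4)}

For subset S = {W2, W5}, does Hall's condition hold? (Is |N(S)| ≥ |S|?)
Yes: |N(S)| = 3, |S| = 2

Subset S = {W2, W5}
Neighbors N(S) = {J1, J3, J4}

|N(S)| = 3, |S| = 2
Hall's condition: |N(S)| ≥ |S| is satisfied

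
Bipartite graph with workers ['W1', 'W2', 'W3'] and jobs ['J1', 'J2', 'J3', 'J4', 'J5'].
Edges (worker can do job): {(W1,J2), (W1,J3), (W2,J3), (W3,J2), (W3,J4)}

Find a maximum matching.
Matching: {(W1,J2), (W2,J3), (W3,J4)}

Maximum matching (size 3):
  W1 → J2
  W2 → J3
  W3 → J4

Each worker is assigned to at most one job, and each job to at most one worker.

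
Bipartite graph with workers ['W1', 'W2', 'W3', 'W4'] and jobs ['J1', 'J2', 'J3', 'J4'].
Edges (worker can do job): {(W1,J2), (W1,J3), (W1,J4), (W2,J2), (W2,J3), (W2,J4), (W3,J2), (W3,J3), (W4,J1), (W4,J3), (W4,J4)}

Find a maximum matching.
Matching: {(W1,J2), (W2,J4), (W3,J3), (W4,J1)}

Maximum matching (size 4):
  W1 → J2
  W2 → J4
  W3 → J3
  W4 → J1

Each worker is assigned to at most one job, and each job to at most one worker.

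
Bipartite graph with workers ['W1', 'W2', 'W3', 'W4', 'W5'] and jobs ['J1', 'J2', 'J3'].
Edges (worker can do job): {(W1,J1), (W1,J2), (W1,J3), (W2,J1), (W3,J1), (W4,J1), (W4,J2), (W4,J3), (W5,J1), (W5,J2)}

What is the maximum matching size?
Maximum matching size = 3

Maximum matching: {(W3,J1), (W4,J3), (W5,J2)}
Size: 3

This assigns 3 workers to 3 distinct jobs.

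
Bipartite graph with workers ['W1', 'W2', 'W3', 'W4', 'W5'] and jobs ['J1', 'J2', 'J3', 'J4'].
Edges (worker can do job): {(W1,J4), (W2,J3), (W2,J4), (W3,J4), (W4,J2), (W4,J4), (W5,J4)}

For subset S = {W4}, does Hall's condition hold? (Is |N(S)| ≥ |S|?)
Yes: |N(S)| = 2, |S| = 1

Subset S = {W4}
Neighbors N(S) = {J2, J4}

|N(S)| = 2, |S| = 1
Hall's condition: |N(S)| ≥ |S| is satisfied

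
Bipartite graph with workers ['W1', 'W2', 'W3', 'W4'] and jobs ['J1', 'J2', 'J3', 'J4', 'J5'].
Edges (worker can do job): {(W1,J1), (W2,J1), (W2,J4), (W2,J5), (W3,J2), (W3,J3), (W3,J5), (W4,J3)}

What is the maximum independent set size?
Maximum independent set = 5

By König's theorem:
- Min vertex cover = Max matching = 4
- Max independent set = Total vertices - Min vertex cover
- Max independent set = 9 - 4 = 5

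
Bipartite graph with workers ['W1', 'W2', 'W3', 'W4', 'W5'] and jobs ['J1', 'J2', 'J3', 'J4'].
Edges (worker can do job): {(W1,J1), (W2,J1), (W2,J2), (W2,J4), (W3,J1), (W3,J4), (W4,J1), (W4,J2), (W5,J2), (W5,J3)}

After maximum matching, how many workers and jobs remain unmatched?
Unmatched: 1 workers, 0 jobs

Maximum matching size: 4
Workers: 5 total, 4 matched, 1 unmatched
Jobs: 4 total, 4 matched, 0 unmatched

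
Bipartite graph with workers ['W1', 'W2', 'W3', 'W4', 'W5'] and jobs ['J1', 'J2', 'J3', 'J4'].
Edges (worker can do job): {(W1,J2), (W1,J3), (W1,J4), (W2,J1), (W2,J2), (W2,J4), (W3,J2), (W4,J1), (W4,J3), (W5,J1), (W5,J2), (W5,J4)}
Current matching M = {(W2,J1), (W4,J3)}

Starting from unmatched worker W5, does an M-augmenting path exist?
Yes: W5 → J4

An M-augmenting path alternates non-matching / matching edges, starting and ending at unmatched vertices.
Path: W5 → J4
(J4 is unmatched in M, so the path is augmenting.)
Flipping edges along this path would increase |M| from 2 to 3.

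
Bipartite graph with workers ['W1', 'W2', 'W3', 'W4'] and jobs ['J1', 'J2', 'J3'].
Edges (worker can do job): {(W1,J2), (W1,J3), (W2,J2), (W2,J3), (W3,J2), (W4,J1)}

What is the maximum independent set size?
Maximum independent set = 4

By König's theorem:
- Min vertex cover = Max matching = 3
- Max independent set = Total vertices - Min vertex cover
- Max independent set = 7 - 3 = 4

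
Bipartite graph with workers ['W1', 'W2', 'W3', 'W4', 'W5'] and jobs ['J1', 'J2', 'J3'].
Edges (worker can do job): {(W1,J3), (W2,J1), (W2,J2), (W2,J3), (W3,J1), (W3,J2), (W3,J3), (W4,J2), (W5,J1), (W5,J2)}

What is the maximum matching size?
Maximum matching size = 3

Maximum matching: {(W2,J1), (W3,J3), (W5,J2)}
Size: 3

This assigns 3 workers to 3 distinct jobs.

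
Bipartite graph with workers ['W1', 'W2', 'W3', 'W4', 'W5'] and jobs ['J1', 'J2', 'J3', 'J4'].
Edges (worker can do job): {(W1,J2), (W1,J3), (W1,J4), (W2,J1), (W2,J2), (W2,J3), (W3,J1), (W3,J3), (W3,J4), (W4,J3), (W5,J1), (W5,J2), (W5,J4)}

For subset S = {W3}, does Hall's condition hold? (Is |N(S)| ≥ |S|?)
Yes: |N(S)| = 3, |S| = 1

Subset S = {W3}
Neighbors N(S) = {J1, J3, J4}

|N(S)| = 3, |S| = 1
Hall's condition: |N(S)| ≥ |S| is satisfied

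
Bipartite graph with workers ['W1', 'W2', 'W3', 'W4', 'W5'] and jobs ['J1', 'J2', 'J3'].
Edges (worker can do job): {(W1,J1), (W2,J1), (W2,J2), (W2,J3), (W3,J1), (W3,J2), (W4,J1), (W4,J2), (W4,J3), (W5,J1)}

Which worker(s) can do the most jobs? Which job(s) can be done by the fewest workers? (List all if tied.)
Most versatile: W2, W4 (3 jobs); Least covered: J3 (2 workers)

Worker degrees (jobs they can do): W1:1, W2:3, W3:2, W4:3, W5:1
Job degrees (workers who can do it): J1:5, J2:3, J3:2

Maximum worker degree is 3, achieved by: W2, W4
Minimum job degree is 2, achieved by: J3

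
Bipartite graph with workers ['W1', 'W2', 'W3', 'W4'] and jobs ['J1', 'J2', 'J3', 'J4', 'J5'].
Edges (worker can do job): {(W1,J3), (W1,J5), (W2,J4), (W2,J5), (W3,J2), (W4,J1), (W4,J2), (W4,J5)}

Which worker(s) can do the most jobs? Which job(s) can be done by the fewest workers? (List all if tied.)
Most versatile: W4 (3 jobs); Least covered: J1, J3, J4 (1 workers)

Worker degrees (jobs they can do): W1:2, W2:2, W3:1, W4:3
Job degrees (workers who can do it): J1:1, J2:2, J3:1, J4:1, J5:3

Maximum worker degree is 3, achieved by: W4
Minimum job degree is 1, achieved by: J1, J3, J4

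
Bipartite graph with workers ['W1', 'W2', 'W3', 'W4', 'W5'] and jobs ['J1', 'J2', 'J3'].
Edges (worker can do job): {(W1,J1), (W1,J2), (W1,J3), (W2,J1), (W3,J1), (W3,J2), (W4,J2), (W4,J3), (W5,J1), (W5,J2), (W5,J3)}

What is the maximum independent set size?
Maximum independent set = 5

By König's theorem:
- Min vertex cover = Max matching = 3
- Max independent set = Total vertices - Min vertex cover
- Max independent set = 8 - 3 = 5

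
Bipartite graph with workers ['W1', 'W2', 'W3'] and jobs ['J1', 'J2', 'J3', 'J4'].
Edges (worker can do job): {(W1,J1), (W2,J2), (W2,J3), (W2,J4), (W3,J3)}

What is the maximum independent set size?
Maximum independent set = 4

By König's theorem:
- Min vertex cover = Max matching = 3
- Max independent set = Total vertices - Min vertex cover
- Max independent set = 7 - 3 = 4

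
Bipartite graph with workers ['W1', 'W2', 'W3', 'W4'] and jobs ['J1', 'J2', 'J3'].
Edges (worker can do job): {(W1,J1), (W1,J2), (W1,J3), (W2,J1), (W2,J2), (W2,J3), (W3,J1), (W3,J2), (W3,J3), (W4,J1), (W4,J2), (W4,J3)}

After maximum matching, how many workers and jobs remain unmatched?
Unmatched: 1 workers, 0 jobs

Maximum matching size: 3
Workers: 4 total, 3 matched, 1 unmatched
Jobs: 3 total, 3 matched, 0 unmatched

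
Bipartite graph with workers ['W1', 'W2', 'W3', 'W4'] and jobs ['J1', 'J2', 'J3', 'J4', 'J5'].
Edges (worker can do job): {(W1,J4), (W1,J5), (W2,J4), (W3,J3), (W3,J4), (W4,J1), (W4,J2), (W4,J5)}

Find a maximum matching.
Matching: {(W1,J5), (W2,J4), (W3,J3), (W4,J1)}

Maximum matching (size 4):
  W1 → J5
  W2 → J4
  W3 → J3
  W4 → J1

Each worker is assigned to at most one job, and each job to at most one worker.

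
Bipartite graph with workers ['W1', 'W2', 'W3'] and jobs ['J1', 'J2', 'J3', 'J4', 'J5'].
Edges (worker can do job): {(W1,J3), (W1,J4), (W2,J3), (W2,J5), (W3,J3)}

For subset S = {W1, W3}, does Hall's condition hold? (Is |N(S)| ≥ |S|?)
Yes: |N(S)| = 2, |S| = 2

Subset S = {W1, W3}
Neighbors N(S) = {J3, J4}

|N(S)| = 2, |S| = 2
Hall's condition: |N(S)| ≥ |S| is satisfied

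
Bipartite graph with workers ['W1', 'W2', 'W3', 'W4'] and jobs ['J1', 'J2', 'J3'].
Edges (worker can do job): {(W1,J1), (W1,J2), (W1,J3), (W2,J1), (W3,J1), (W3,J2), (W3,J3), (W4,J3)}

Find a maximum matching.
Matching: {(W1,J1), (W3,J2), (W4,J3)}

Maximum matching (size 3):
  W1 → J1
  W3 → J2
  W4 → J3

Each worker is assigned to at most one job, and each job to at most one worker.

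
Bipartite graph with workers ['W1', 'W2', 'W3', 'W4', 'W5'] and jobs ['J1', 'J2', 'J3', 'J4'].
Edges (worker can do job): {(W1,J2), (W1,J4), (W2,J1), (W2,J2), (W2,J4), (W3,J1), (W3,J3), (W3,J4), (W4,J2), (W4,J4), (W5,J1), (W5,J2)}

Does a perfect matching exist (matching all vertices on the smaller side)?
Yes, perfect matching exists (size 4)

Perfect matching: {(W2,J1), (W3,J3), (W4,J4), (W5,J2)}
All 4 vertices on the smaller side are matched.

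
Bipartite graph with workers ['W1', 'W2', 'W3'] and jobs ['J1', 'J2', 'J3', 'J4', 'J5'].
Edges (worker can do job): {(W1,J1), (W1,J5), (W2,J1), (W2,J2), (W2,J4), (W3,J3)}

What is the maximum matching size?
Maximum matching size = 3

Maximum matching: {(W1,J1), (W2,J4), (W3,J3)}
Size: 3

This assigns 3 workers to 3 distinct jobs.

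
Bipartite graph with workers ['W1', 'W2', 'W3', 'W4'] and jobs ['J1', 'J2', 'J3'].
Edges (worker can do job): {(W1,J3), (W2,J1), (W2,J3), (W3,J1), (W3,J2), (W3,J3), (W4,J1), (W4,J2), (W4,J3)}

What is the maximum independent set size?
Maximum independent set = 4

By König's theorem:
- Min vertex cover = Max matching = 3
- Max independent set = Total vertices - Min vertex cover
- Max independent set = 7 - 3 = 4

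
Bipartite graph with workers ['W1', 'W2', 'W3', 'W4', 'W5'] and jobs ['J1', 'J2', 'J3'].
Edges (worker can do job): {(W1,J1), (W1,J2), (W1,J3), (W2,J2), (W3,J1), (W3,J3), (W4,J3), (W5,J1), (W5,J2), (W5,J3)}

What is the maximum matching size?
Maximum matching size = 3

Maximum matching: {(W1,J2), (W3,J1), (W5,J3)}
Size: 3

This assigns 3 workers to 3 distinct jobs.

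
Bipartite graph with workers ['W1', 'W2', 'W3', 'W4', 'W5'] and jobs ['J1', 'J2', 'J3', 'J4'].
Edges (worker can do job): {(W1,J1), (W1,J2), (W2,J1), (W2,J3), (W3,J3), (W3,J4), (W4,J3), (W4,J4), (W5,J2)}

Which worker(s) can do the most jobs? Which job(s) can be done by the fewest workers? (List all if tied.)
Most versatile: W1, W2, W3, W4 (2 jobs); Least covered: J1, J2, J4 (2 workers)

Worker degrees (jobs they can do): W1:2, W2:2, W3:2, W4:2, W5:1
Job degrees (workers who can do it): J1:2, J2:2, J3:3, J4:2

Maximum worker degree is 2, achieved by: W1, W2, W3, W4
Minimum job degree is 2, achieved by: J1, J2, J4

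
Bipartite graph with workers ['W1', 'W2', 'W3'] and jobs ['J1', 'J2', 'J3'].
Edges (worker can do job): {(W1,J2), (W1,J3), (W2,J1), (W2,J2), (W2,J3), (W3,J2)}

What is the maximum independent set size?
Maximum independent set = 3

By König's theorem:
- Min vertex cover = Max matching = 3
- Max independent set = Total vertices - Min vertex cover
- Max independent set = 6 - 3 = 3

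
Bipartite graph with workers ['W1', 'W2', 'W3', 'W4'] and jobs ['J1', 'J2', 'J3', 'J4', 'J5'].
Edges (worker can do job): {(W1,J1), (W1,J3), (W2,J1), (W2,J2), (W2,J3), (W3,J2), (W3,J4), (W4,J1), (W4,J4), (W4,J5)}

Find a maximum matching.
Matching: {(W1,J3), (W2,J2), (W3,J4), (W4,J5)}

Maximum matching (size 4):
  W1 → J3
  W2 → J2
  W3 → J4
  W4 → J5

Each worker is assigned to at most one job, and each job to at most one worker.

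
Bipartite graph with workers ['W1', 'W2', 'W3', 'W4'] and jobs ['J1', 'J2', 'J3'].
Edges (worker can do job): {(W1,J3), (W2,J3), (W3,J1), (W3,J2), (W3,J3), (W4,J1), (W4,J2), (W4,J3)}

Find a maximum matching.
Matching: {(W1,J3), (W3,J2), (W4,J1)}

Maximum matching (size 3):
  W1 → J3
  W3 → J2
  W4 → J1

Each worker is assigned to at most one job, and each job to at most one worker.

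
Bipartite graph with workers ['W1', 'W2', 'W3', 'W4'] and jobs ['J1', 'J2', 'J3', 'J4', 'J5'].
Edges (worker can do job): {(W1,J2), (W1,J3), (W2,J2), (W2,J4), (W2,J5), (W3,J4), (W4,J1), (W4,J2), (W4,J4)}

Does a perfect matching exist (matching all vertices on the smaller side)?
Yes, perfect matching exists (size 4)

Perfect matching: {(W1,J3), (W2,J5), (W3,J4), (W4,J2)}
All 4 vertices on the smaller side are matched.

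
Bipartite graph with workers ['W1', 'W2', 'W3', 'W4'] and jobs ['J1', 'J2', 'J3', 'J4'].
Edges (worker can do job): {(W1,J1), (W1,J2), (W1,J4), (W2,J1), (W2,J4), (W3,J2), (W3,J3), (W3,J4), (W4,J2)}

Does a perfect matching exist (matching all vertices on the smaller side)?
Yes, perfect matching exists (size 4)

Perfect matching: {(W1,J1), (W2,J4), (W3,J3), (W4,J2)}
All 4 vertices on the smaller side are matched.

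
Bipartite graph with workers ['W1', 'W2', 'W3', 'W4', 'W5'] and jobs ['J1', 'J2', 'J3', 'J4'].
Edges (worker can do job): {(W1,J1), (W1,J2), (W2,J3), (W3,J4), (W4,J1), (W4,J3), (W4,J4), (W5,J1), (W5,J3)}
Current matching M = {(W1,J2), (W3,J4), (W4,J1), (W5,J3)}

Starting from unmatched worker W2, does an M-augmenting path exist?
No augmenting path from W2

Alternating search from W2 reaches jobs: {J1, J3, J4}.
Every reachable job is already matched in M, and following those matched edges back to workers exposes no further unvisited jobs.
No M-augmenting path from W2 exists.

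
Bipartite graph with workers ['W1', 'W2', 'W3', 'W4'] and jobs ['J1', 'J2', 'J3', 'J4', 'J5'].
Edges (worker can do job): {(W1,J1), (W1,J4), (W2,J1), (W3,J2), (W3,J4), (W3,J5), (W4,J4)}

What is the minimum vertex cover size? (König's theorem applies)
Minimum vertex cover size = 3

By König's theorem: in bipartite graphs,
min vertex cover = max matching = 3

Maximum matching has size 3, so minimum vertex cover also has size 3.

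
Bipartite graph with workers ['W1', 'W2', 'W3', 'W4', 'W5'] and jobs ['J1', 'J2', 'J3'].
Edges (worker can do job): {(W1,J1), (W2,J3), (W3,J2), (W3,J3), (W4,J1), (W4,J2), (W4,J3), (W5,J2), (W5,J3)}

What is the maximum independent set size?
Maximum independent set = 5

By König's theorem:
- Min vertex cover = Max matching = 3
- Max independent set = Total vertices - Min vertex cover
- Max independent set = 8 - 3 = 5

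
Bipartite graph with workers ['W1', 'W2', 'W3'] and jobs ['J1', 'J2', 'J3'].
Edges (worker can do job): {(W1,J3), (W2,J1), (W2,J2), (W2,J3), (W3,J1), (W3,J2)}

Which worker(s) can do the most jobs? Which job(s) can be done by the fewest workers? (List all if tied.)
Most versatile: W2 (3 jobs); Least covered: J1, J2, J3 (2 workers)

Worker degrees (jobs they can do): W1:1, W2:3, W3:2
Job degrees (workers who can do it): J1:2, J2:2, J3:2

Maximum worker degree is 3, achieved by: W2
Minimum job degree is 2, achieved by: J1, J2, J3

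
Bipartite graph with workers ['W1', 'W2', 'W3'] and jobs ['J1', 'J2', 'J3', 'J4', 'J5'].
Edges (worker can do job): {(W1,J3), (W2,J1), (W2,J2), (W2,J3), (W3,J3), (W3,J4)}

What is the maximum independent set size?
Maximum independent set = 5

By König's theorem:
- Min vertex cover = Max matching = 3
- Max independent set = Total vertices - Min vertex cover
- Max independent set = 8 - 3 = 5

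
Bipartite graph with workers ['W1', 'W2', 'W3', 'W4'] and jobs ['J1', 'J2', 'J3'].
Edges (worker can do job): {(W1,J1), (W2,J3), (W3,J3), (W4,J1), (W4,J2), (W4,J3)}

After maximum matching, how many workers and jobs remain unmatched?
Unmatched: 1 workers, 0 jobs

Maximum matching size: 3
Workers: 4 total, 3 matched, 1 unmatched
Jobs: 3 total, 3 matched, 0 unmatched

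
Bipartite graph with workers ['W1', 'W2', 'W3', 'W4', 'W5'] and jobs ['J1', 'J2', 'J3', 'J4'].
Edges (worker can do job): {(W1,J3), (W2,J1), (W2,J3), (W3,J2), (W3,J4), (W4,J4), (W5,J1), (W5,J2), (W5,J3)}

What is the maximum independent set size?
Maximum independent set = 5

By König's theorem:
- Min vertex cover = Max matching = 4
- Max independent set = Total vertices - Min vertex cover
- Max independent set = 9 - 4 = 5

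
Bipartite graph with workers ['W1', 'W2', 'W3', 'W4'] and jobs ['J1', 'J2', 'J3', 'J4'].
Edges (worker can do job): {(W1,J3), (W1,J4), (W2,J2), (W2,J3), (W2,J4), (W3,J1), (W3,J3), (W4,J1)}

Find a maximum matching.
Matching: {(W1,J4), (W2,J2), (W3,J3), (W4,J1)}

Maximum matching (size 4):
  W1 → J4
  W2 → J2
  W3 → J3
  W4 → J1

Each worker is assigned to at most one job, and each job to at most one worker.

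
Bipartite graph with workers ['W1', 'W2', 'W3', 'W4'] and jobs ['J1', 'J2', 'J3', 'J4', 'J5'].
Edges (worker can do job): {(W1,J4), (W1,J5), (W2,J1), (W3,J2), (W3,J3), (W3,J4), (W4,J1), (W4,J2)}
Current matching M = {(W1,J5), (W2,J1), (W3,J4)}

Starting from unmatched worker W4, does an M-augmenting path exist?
Yes: W4 → J2

An M-augmenting path alternates non-matching / matching edges, starting and ending at unmatched vertices.
Path: W4 → J2
(J2 is unmatched in M, so the path is augmenting.)
Flipping edges along this path would increase |M| from 3 to 4.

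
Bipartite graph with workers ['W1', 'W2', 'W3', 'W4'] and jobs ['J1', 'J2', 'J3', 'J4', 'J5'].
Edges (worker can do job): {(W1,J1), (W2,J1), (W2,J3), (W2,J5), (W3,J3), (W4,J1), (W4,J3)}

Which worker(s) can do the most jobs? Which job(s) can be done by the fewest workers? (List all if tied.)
Most versatile: W2 (3 jobs); Least covered: J2, J4 (0 workers)

Worker degrees (jobs they can do): W1:1, W2:3, W3:1, W4:2
Job degrees (workers who can do it): J1:3, J2:0, J3:3, J4:0, J5:1

Maximum worker degree is 3, achieved by: W2
Minimum job degree is 0, achieved by: J2, J4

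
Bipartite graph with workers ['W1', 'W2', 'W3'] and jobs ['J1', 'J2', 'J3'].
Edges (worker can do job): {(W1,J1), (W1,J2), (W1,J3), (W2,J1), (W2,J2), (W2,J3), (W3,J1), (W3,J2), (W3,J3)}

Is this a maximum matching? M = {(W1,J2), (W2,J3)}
No, size 2 is not maximum

Proposed matching has size 2.
Maximum matching size for this graph: 3.

This is NOT maximum - can be improved to size 3.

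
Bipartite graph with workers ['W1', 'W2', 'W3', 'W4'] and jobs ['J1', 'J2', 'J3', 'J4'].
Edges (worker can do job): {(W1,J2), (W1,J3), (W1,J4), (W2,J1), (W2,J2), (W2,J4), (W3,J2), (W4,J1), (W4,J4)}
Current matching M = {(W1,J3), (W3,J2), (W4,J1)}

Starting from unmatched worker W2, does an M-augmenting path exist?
Yes: W2 → J4

An M-augmenting path alternates non-matching / matching edges, starting and ending at unmatched vertices.
Path: W2 → J4
(J4 is unmatched in M, so the path is augmenting.)
Flipping edges along this path would increase |M| from 3 to 4.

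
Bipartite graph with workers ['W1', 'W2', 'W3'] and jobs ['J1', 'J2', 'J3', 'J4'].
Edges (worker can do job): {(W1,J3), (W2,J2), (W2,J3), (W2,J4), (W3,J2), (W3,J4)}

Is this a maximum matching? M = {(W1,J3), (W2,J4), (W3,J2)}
Yes, size 3 is maximum

Proposed matching has size 3.
Maximum matching size for this graph: 3.

This is a maximum matching.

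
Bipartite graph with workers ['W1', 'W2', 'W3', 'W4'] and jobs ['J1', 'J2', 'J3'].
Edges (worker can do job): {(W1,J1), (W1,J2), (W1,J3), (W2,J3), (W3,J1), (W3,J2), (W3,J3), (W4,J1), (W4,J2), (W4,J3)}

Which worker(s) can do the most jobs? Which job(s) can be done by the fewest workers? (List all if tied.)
Most versatile: W1, W3, W4 (3 jobs); Least covered: J1, J2 (3 workers)

Worker degrees (jobs they can do): W1:3, W2:1, W3:3, W4:3
Job degrees (workers who can do it): J1:3, J2:3, J3:4

Maximum worker degree is 3, achieved by: W1, W3, W4
Minimum job degree is 3, achieved by: J1, J2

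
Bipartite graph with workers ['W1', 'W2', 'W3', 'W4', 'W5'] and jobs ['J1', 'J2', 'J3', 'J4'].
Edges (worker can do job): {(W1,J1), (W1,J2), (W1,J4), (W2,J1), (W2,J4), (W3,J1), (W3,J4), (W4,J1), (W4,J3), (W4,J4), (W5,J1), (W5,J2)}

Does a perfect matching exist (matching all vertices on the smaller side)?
Yes, perfect matching exists (size 4)

Perfect matching: {(W1,J4), (W3,J1), (W4,J3), (W5,J2)}
All 4 vertices on the smaller side are matched.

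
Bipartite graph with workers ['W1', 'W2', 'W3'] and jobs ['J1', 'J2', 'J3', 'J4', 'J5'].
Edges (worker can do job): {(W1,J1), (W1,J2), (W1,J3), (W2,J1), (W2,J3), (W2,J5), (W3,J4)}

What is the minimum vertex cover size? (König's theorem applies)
Minimum vertex cover size = 3

By König's theorem: in bipartite graphs,
min vertex cover = max matching = 3

Maximum matching has size 3, so minimum vertex cover also has size 3.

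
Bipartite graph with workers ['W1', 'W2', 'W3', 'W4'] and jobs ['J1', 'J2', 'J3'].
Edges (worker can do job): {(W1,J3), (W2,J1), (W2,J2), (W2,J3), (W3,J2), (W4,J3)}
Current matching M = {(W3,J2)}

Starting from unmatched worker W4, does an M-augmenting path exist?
Yes: W4 → J3

An M-augmenting path alternates non-matching / matching edges, starting and ending at unmatched vertices.
Path: W4 → J3
(J3 is unmatched in M, so the path is augmenting.)
Flipping edges along this path would increase |M| from 1 to 2.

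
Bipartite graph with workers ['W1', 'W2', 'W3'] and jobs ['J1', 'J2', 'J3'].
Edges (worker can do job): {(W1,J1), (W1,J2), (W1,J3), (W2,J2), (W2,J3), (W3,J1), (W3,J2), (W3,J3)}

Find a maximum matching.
Matching: {(W1,J2), (W2,J3), (W3,J1)}

Maximum matching (size 3):
  W1 → J2
  W2 → J3
  W3 → J1

Each worker is assigned to at most one job, and each job to at most one worker.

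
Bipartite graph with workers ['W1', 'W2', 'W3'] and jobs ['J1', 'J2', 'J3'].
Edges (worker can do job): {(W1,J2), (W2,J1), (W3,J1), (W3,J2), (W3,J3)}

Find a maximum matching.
Matching: {(W1,J2), (W2,J1), (W3,J3)}

Maximum matching (size 3):
  W1 → J2
  W2 → J1
  W3 → J3

Each worker is assigned to at most one job, and each job to at most one worker.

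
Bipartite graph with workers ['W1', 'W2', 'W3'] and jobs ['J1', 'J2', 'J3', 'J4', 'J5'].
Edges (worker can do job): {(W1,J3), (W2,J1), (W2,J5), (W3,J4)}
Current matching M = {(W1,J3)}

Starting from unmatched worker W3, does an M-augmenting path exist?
Yes: W3 → J4

An M-augmenting path alternates non-matching / matching edges, starting and ending at unmatched vertices.
Path: W3 → J4
(J4 is unmatched in M, so the path is augmenting.)
Flipping edges along this path would increase |M| from 1 to 2.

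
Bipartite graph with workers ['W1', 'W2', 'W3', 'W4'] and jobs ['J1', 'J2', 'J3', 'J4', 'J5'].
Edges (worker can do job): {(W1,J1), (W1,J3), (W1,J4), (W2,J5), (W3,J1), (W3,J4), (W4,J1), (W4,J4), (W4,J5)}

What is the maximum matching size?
Maximum matching size = 4

Maximum matching: {(W1,J3), (W2,J5), (W3,J1), (W4,J4)}
Size: 4

This assigns 4 workers to 4 distinct jobs.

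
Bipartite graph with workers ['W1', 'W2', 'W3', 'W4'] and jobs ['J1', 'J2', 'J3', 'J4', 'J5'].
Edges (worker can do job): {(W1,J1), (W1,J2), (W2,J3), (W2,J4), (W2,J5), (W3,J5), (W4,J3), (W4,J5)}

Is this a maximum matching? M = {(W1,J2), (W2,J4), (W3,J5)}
No, size 3 is not maximum

Proposed matching has size 3.
Maximum matching size for this graph: 4.

This is NOT maximum - can be improved to size 4.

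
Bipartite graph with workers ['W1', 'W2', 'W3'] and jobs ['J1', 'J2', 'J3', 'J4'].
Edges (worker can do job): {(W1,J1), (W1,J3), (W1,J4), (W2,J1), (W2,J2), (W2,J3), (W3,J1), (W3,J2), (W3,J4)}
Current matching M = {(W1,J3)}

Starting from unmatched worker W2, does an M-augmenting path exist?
Yes: W2 → J2

An M-augmenting path alternates non-matching / matching edges, starting and ending at unmatched vertices.
Path: W2 → J2
(J2 is unmatched in M, so the path is augmenting.)
Flipping edges along this path would increase |M| from 1 to 2.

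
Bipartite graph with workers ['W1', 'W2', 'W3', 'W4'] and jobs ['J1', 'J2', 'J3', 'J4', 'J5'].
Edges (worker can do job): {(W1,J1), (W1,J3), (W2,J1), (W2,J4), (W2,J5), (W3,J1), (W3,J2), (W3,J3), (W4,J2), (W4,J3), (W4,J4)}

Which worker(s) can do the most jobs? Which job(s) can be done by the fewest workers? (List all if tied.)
Most versatile: W2, W3, W4 (3 jobs); Least covered: J5 (1 workers)

Worker degrees (jobs they can do): W1:2, W2:3, W3:3, W4:3
Job degrees (workers who can do it): J1:3, J2:2, J3:3, J4:2, J5:1

Maximum worker degree is 3, achieved by: W2, W3, W4
Minimum job degree is 1, achieved by: J5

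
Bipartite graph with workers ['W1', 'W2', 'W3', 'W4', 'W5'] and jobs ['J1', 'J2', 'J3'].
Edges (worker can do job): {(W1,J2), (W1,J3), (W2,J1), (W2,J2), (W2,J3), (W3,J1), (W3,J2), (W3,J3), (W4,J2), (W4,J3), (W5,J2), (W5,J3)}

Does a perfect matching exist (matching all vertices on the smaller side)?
Yes, perfect matching exists (size 3)

Perfect matching: {(W2,J1), (W3,J2), (W5,J3)}
All 3 vertices on the smaller side are matched.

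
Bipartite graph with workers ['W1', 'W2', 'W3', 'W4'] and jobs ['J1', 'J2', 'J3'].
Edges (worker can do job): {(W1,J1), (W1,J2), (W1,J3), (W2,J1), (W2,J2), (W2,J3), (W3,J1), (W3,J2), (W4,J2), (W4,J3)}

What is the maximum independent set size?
Maximum independent set = 4

By König's theorem:
- Min vertex cover = Max matching = 3
- Max independent set = Total vertices - Min vertex cover
- Max independent set = 7 - 3 = 4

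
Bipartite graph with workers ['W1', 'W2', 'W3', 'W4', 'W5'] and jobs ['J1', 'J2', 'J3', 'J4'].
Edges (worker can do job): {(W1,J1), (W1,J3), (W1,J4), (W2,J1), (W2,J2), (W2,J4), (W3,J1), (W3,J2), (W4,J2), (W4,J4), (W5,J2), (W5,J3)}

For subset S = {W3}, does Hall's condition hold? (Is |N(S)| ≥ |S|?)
Yes: |N(S)| = 2, |S| = 1

Subset S = {W3}
Neighbors N(S) = {J1, J2}

|N(S)| = 2, |S| = 1
Hall's condition: |N(S)| ≥ |S| is satisfied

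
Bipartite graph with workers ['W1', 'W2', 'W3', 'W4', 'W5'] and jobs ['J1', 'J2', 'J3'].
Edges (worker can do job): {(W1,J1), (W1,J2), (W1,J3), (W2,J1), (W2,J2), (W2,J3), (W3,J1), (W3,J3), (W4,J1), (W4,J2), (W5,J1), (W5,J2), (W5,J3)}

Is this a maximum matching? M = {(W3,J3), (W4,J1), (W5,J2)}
Yes, size 3 is maximum

Proposed matching has size 3.
Maximum matching size for this graph: 3.

This is a maximum matching.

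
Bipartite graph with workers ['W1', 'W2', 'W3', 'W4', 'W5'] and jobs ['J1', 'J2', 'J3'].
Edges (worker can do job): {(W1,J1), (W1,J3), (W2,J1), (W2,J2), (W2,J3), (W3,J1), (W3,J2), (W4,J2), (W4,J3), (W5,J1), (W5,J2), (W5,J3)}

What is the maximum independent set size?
Maximum independent set = 5

By König's theorem:
- Min vertex cover = Max matching = 3
- Max independent set = Total vertices - Min vertex cover
- Max independent set = 8 - 3 = 5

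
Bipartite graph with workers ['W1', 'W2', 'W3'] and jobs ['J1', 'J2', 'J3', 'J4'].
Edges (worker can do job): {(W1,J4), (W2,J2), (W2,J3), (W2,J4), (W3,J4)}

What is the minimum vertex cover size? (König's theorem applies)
Minimum vertex cover size = 2

By König's theorem: in bipartite graphs,
min vertex cover = max matching = 2

Maximum matching has size 2, so minimum vertex cover also has size 2.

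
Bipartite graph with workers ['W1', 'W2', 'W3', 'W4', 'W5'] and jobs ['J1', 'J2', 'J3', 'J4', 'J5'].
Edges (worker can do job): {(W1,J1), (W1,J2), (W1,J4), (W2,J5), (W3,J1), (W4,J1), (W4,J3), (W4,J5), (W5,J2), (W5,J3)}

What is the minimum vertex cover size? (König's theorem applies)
Minimum vertex cover size = 5

By König's theorem: in bipartite graphs,
min vertex cover = max matching = 5

Maximum matching has size 5, so minimum vertex cover also has size 5.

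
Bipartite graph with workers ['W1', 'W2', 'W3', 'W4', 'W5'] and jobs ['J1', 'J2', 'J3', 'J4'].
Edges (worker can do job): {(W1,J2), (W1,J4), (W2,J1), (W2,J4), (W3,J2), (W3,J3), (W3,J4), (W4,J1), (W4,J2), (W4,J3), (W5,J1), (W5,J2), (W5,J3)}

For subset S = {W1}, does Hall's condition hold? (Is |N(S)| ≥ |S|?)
Yes: |N(S)| = 2, |S| = 1

Subset S = {W1}
Neighbors N(S) = {J2, J4}

|N(S)| = 2, |S| = 1
Hall's condition: |N(S)| ≥ |S| is satisfied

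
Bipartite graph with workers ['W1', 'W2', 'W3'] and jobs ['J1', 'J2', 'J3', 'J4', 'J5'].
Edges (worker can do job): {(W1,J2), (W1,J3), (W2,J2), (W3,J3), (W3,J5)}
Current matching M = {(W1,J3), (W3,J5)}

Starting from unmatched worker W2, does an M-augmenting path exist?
Yes: W2 → J2

An M-augmenting path alternates non-matching / matching edges, starting and ending at unmatched vertices.
Path: W2 → J2
(J2 is unmatched in M, so the path is augmenting.)
Flipping edges along this path would increase |M| from 2 to 3.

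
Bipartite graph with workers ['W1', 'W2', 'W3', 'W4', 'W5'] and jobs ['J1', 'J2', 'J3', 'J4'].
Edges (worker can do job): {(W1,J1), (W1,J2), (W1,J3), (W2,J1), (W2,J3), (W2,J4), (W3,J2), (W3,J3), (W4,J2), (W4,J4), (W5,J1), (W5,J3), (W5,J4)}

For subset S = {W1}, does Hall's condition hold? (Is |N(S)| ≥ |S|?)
Yes: |N(S)| = 3, |S| = 1

Subset S = {W1}
Neighbors N(S) = {J1, J2, J3}

|N(S)| = 3, |S| = 1
Hall's condition: |N(S)| ≥ |S| is satisfied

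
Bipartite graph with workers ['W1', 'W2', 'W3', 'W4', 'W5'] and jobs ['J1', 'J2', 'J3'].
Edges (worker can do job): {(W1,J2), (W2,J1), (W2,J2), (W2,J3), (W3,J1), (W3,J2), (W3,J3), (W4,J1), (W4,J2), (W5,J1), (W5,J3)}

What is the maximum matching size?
Maximum matching size = 3

Maximum matching: {(W3,J1), (W4,J2), (W5,J3)}
Size: 3

This assigns 3 workers to 3 distinct jobs.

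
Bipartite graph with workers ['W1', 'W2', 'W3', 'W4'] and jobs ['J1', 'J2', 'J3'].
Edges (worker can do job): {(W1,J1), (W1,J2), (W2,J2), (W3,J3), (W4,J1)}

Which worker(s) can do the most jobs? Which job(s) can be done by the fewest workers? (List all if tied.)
Most versatile: W1 (2 jobs); Least covered: J3 (1 workers)

Worker degrees (jobs they can do): W1:2, W2:1, W3:1, W4:1
Job degrees (workers who can do it): J1:2, J2:2, J3:1

Maximum worker degree is 2, achieved by: W1
Minimum job degree is 1, achieved by: J3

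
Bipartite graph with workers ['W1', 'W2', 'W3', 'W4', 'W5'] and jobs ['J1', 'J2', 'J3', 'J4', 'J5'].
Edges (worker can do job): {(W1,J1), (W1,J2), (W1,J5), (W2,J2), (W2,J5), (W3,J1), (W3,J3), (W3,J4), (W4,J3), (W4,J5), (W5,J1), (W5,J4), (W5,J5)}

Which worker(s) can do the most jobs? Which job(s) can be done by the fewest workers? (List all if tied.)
Most versatile: W1, W3, W5 (3 jobs); Least covered: J2, J3, J4 (2 workers)

Worker degrees (jobs they can do): W1:3, W2:2, W3:3, W4:2, W5:3
Job degrees (workers who can do it): J1:3, J2:2, J3:2, J4:2, J5:4

Maximum worker degree is 3, achieved by: W1, W3, W5
Minimum job degree is 2, achieved by: J2, J3, J4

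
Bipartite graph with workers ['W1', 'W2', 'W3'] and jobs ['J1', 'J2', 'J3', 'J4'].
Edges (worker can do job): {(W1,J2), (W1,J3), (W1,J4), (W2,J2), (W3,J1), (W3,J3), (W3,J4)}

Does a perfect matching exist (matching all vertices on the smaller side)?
Yes, perfect matching exists (size 3)

Perfect matching: {(W1,J3), (W2,J2), (W3,J4)}
All 3 vertices on the smaller side are matched.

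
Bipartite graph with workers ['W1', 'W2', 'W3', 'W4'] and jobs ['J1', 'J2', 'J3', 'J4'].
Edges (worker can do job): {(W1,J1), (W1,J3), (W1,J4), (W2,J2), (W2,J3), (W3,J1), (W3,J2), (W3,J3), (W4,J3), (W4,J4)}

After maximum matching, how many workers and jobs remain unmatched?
Unmatched: 0 workers, 0 jobs

Maximum matching size: 4
Workers: 4 total, 4 matched, 0 unmatched
Jobs: 4 total, 4 matched, 0 unmatched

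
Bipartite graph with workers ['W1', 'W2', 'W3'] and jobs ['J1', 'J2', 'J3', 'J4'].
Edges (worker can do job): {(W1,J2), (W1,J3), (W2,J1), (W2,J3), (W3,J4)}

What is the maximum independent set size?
Maximum independent set = 4

By König's theorem:
- Min vertex cover = Max matching = 3
- Max independent set = Total vertices - Min vertex cover
- Max independent set = 7 - 3 = 4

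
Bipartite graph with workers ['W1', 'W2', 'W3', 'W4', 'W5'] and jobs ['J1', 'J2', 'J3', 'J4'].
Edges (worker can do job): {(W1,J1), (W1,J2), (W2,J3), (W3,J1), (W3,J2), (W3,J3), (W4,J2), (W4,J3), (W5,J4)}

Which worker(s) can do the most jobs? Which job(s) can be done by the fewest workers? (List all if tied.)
Most versatile: W3 (3 jobs); Least covered: J4 (1 workers)

Worker degrees (jobs they can do): W1:2, W2:1, W3:3, W4:2, W5:1
Job degrees (workers who can do it): J1:2, J2:3, J3:3, J4:1

Maximum worker degree is 3, achieved by: W3
Minimum job degree is 1, achieved by: J4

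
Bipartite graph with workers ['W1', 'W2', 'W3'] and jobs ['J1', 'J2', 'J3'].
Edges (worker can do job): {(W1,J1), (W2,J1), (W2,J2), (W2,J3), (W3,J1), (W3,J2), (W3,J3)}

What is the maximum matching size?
Maximum matching size = 3

Maximum matching: {(W1,J1), (W2,J3), (W3,J2)}
Size: 3

This assigns 3 workers to 3 distinct jobs.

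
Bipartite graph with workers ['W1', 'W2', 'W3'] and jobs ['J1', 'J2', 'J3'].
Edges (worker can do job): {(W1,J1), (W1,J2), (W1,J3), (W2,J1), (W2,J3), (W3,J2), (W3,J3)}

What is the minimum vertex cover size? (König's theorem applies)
Minimum vertex cover size = 3

By König's theorem: in bipartite graphs,
min vertex cover = max matching = 3

Maximum matching has size 3, so minimum vertex cover also has size 3.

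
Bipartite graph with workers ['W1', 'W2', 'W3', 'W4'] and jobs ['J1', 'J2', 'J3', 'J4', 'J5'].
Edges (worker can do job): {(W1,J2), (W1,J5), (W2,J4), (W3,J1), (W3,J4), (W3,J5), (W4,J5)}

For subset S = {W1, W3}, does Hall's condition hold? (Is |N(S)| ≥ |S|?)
Yes: |N(S)| = 4, |S| = 2

Subset S = {W1, W3}
Neighbors N(S) = {J1, J2, J4, J5}

|N(S)| = 4, |S| = 2
Hall's condition: |N(S)| ≥ |S| is satisfied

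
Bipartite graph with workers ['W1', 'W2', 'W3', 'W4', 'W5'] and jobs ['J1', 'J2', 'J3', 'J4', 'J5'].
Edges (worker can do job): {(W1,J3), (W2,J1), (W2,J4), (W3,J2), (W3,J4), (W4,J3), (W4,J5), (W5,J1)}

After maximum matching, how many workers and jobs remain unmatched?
Unmatched: 0 workers, 0 jobs

Maximum matching size: 5
Workers: 5 total, 5 matched, 0 unmatched
Jobs: 5 total, 5 matched, 0 unmatched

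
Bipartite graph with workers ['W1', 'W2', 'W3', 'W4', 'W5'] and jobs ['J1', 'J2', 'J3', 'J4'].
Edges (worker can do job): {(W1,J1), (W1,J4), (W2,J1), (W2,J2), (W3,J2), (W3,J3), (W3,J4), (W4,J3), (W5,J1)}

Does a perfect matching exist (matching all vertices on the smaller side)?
Yes, perfect matching exists (size 4)

Perfect matching: {(W1,J4), (W2,J2), (W3,J3), (W5,J1)}
All 4 vertices on the smaller side are matched.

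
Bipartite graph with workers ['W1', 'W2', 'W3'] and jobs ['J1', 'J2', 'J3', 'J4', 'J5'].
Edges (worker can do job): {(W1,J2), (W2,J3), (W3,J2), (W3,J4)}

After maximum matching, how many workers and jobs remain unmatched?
Unmatched: 0 workers, 2 jobs

Maximum matching size: 3
Workers: 3 total, 3 matched, 0 unmatched
Jobs: 5 total, 3 matched, 2 unmatched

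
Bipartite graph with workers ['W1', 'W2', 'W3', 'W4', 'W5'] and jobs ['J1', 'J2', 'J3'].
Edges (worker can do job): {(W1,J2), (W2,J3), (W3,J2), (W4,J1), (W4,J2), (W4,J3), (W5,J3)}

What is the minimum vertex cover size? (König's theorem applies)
Minimum vertex cover size = 3

By König's theorem: in bipartite graphs,
min vertex cover = max matching = 3

Maximum matching has size 3, so minimum vertex cover also has size 3.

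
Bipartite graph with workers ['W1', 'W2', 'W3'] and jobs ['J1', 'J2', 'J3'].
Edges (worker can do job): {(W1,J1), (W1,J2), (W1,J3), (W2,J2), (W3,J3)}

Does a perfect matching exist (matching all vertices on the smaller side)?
Yes, perfect matching exists (size 3)

Perfect matching: {(W1,J1), (W2,J2), (W3,J3)}
All 3 vertices on the smaller side are matched.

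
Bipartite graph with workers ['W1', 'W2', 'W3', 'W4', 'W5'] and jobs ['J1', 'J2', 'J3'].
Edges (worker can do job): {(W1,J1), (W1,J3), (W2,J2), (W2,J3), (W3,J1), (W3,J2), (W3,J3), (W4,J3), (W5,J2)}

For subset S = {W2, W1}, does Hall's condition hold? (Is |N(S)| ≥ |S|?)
Yes: |N(S)| = 3, |S| = 2

Subset S = {W2, W1}
Neighbors N(S) = {J1, J2, J3}

|N(S)| = 3, |S| = 2
Hall's condition: |N(S)| ≥ |S| is satisfied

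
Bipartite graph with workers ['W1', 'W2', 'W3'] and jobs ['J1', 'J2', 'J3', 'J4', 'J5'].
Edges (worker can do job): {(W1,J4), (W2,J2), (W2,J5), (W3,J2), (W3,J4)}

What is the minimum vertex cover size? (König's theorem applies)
Minimum vertex cover size = 3

By König's theorem: in bipartite graphs,
min vertex cover = max matching = 3

Maximum matching has size 3, so minimum vertex cover also has size 3.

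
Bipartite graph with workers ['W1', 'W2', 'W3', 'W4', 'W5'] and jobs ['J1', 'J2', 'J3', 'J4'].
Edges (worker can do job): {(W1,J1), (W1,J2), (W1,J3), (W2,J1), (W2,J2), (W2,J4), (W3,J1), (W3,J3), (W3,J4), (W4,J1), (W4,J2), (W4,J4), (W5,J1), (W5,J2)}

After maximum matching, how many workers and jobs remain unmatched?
Unmatched: 1 workers, 0 jobs

Maximum matching size: 4
Workers: 5 total, 4 matched, 1 unmatched
Jobs: 4 total, 4 matched, 0 unmatched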